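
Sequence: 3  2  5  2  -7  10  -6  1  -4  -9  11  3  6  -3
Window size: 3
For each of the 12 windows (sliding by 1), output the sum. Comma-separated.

10, 9, 0, 5, -3, 5, -9, -12, -2, 5, 20, 6

3 2 5 → sum 10
2 5 2 → sum 9
5 2 -7 → sum 0
2 -7 10 → sum 5
-7 10 -6 → sum -3
10 -6 1 → sum 5
-6 1 -4 → sum -9
1 -4 -9 → sum -12
-4 -9 11 → sum -2
-9 11 3 → sum 5
11 3 6 → sum 20
3 6 -3 → sum 6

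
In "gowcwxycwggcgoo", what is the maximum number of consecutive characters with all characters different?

add g: [g] len 1
add o: [g, o] len 2
add w: [g, o, w] len 3
add c: [g, o, w, c] len 4
add w (repeat w, move left end past it): [c, w] len 2
add x: [c, w, x] len 3
add y: [c, w, x, y] len 4
add c (repeat c, move left end past it): [w, x, y, c] len 4
add w (repeat w, move left end past it): [x, y, c, w] len 4
add g: [x, y, c, w, g] len 5
add g (repeat g, move left end past it): [g] len 1
add c: [g, c] len 2
add g (repeat g, move left end past it): [c, g] len 2
add o: [c, g, o] len 3
add o (repeat o, move left end past it): [o] len 1
Longest all-distinct length: 5.

5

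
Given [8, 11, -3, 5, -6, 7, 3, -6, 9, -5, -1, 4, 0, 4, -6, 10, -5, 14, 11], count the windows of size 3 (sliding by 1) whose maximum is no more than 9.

[8, 11, -3] → max 11
[11, -3, 5] → max 11
[-3, 5, -6] → max 5  ≤ 9 ✓
[5, -6, 7] → max 7  ≤ 9 ✓
[-6, 7, 3] → max 7  ≤ 9 ✓
[7, 3, -6] → max 7  ≤ 9 ✓
[3, -6, 9] → max 9  ≤ 9 ✓
[-6, 9, -5] → max 9  ≤ 9 ✓
[9, -5, -1] → max 9  ≤ 9 ✓
[-5, -1, 4] → max 4  ≤ 9 ✓
[-1, 4, 0] → max 4  ≤ 9 ✓
[4, 0, 4] → max 4  ≤ 9 ✓
[0, 4, -6] → max 4  ≤ 9 ✓
[4, -6, 10] → max 10
[-6, 10, -5] → max 10
[10, -5, 14] → max 14
[-5, 14, 11] → max 14
11 windows satisfy the condition.

11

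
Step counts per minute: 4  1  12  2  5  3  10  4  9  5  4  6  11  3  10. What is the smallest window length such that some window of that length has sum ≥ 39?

6

add 4: running sum 4 < 39
add 1: running sum 5 < 39
add 12: running sum 17 < 39
add 2: running sum 19 < 39
add 5: running sum 24 < 39
add 3: running sum 27 < 39
add 10: running sum 37 < 39
add 4: shortest ending here [4, 1, 12, 2, 5, 3, 10, 4] sum 41, len 8
add 9: shortest ending here [12, 2, 5, 3, 10, 4, 9] sum 45, len 7
add 5: shortest ending here [12, 2, 5, 3, 10, 4, 9, 5] sum 50, len 8
add 4: shortest ending here [5, 3, 10, 4, 9, 5, 4] sum 40, len 7
add 6: shortest ending here [3, 10, 4, 9, 5, 4, 6] sum 41, len 7
add 11: shortest ending here [4, 9, 5, 4, 6, 11] sum 39, len 6
add 3: shortest ending here [4, 9, 5, 4, 6, 11, 3] sum 42, len 7
add 10: shortest ending here [5, 4, 6, 11, 3, 10] sum 39, len 6
Shortest qualifying length: 6.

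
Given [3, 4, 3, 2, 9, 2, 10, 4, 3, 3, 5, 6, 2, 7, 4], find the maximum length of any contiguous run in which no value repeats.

6

[3] len 1
[3, 4] len 2
[4, 3] len 2
[4, 3, 2] len 3
[4, 3, 2, 9] len 4
[9, 2] len 2
[9, 2, 10] len 3
[9, 2, 10, 4] len 4
[9, 2, 10, 4, 3] len 5
[3] len 1
[3, 5] len 2
[3, 5, 6] len 3
[3, 5, 6, 2] len 4
[3, 5, 6, 2, 7] len 5
[3, 5, 6, 2, 7, 4] len 6
Longest all-distinct length: 6.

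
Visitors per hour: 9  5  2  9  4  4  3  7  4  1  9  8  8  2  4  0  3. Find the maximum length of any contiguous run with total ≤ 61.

13

add 9: [9] sum 9, len 1
add 5: [9, 5] sum 14, len 2
add 2: [9, 5, 2] sum 16, len 3
add 9: [9, 5, 2, 9] sum 25, len 4
add 4: [9, 5, 2, 9, 4] sum 29, len 5
add 4: [9, 5, 2, 9, 4, 4] sum 33, len 6
add 3: [9, 5, 2, 9, 4, 4, 3] sum 36, len 7
add 7: [9, 5, 2, 9, 4, 4, 3, 7] sum 43, len 8
add 4: [9, 5, 2, 9, 4, 4, 3, 7, 4] sum 47, len 9
add 1: [9, 5, 2, 9, 4, 4, 3, 7, 4, 1] sum 48, len 10
add 9: [9, 5, 2, 9, 4, 4, 3, 7, 4, 1, 9] sum 57, len 11
add 8: [5, 2, 9, 4, 4, 3, 7, 4, 1, 9, 8] sum 56, len 11
add 8: [2, 9, 4, 4, 3, 7, 4, 1, 9, 8, 8] sum 59, len 11
add 2: [2, 9, 4, 4, 3, 7, 4, 1, 9, 8, 8, 2] sum 61, len 12
add 4: [4, 4, 3, 7, 4, 1, 9, 8, 8, 2, 4] sum 54, len 11
add 0: [4, 4, 3, 7, 4, 1, 9, 8, 8, 2, 4, 0] sum 54, len 12
add 3: [4, 4, 3, 7, 4, 1, 9, 8, 8, 2, 4, 0, 3] sum 57, len 13
Longest length seen: 13.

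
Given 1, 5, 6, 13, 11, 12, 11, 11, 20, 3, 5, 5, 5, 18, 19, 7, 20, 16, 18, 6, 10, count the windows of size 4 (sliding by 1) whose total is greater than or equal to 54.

5

1 5 6 13 → sum 25
5 6 13 11 → sum 35
6 13 11 12 → sum 42
13 11 12 11 → sum 47
11 12 11 11 → sum 45
12 11 11 20 → sum 54  ≥ 54 ✓
11 11 20 3 → sum 45
11 20 3 5 → sum 39
20 3 5 5 → sum 33
3 5 5 5 → sum 18
5 5 5 18 → sum 33
5 5 18 19 → sum 47
5 18 19 7 → sum 49
18 19 7 20 → sum 64  ≥ 54 ✓
19 7 20 16 → sum 62  ≥ 54 ✓
7 20 16 18 → sum 61  ≥ 54 ✓
20 16 18 6 → sum 60  ≥ 54 ✓
16 18 6 10 → sum 50
5 windows satisfy the condition.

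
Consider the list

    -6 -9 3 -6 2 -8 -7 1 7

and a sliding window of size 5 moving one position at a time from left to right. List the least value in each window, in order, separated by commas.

-9, -9, -8, -8, -8

Sliding a size-5 window across the 9 values:
[-6, -9, 3, -6, 2] → min -9
[-9, 3, -6, 2, -8] → min -9
[3, -6, 2, -8, -7] → min -8
[-6, 2, -8, -7, 1] → min -8
[2, -8, -7, 1, 7] → min -8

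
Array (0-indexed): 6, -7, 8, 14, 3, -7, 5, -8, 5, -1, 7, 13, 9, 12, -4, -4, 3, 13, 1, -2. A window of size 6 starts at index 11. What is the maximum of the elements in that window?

Elements at indices 11..16: 13, 9, 12, -4, -4, 3
max(13, 9, 12, -4, -4, 3) = 13

13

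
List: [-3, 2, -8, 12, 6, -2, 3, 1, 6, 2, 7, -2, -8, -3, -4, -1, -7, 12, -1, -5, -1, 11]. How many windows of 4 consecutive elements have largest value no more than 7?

[-3, 2, -8, 12] → max 12
[2, -8, 12, 6] → max 12
[-8, 12, 6, -2] → max 12
[12, 6, -2, 3] → max 12
[6, -2, 3, 1] → max 6  ≤ 7 ✓
[-2, 3, 1, 6] → max 6  ≤ 7 ✓
[3, 1, 6, 2] → max 6  ≤ 7 ✓
[1, 6, 2, 7] → max 7  ≤ 7 ✓
[6, 2, 7, -2] → max 7  ≤ 7 ✓
[2, 7, -2, -8] → max 7  ≤ 7 ✓
[7, -2, -8, -3] → max 7  ≤ 7 ✓
[-2, -8, -3, -4] → max -2  ≤ 7 ✓
[-8, -3, -4, -1] → max -1  ≤ 7 ✓
[-3, -4, -1, -7] → max -1  ≤ 7 ✓
[-4, -1, -7, 12] → max 12
[-1, -7, 12, -1] → max 12
[-7, 12, -1, -5] → max 12
[12, -1, -5, -1] → max 12
[-1, -5, -1, 11] → max 11
10 windows satisfy the condition.

10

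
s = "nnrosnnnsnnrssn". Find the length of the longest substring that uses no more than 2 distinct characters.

add n: window [n] (1 distinct), len 1
add n: window [n, n] (1 distinct), len 2
add r: window [n, n, r] (2 distinct), len 3
add o: window [r, o] (2 distinct), len 2
add s: window [o, s] (2 distinct), len 2
add n: window [s, n] (2 distinct), len 2
add n: window [s, n, n] (2 distinct), len 3
add n: window [s, n, n, n] (2 distinct), len 4
add s: window [s, n, n, n, s] (2 distinct), len 5
add n: window [s, n, n, n, s, n] (2 distinct), len 6
add n: window [s, n, n, n, s, n, n] (2 distinct), len 7
add r: window [n, n, r] (2 distinct), len 3
add s: window [r, s] (2 distinct), len 2
add s: window [r, s, s] (2 distinct), len 3
add n: window [s, s, n] (2 distinct), len 3
Longest length with ≤2 distinct: 7.

7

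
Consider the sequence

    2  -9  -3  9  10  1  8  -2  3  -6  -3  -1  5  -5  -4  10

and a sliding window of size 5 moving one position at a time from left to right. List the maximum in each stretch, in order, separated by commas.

10, 10, 10, 10, 10, 8, 8, 3, 5, 5, 5, 10

(2, -9, -3, 9, 10) → max 10
(-9, -3, 9, 10, 1) → max 10
(-3, 9, 10, 1, 8) → max 10
(9, 10, 1, 8, -2) → max 10
(10, 1, 8, -2, 3) → max 10
(1, 8, -2, 3, -6) → max 8
(8, -2, 3, -6, -3) → max 8
(-2, 3, -6, -3, -1) → max 3
(3, -6, -3, -1, 5) → max 5
(-6, -3, -1, 5, -5) → max 5
(-3, -1, 5, -5, -4) → max 5
(-1, 5, -5, -4, 10) → max 10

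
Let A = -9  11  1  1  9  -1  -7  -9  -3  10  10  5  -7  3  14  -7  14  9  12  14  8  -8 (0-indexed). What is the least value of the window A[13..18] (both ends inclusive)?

Elements at indices 13..18: 3, 14, -7, 14, 9, 12
min(3, 14, -7, 14, 9, 12) = -7

-7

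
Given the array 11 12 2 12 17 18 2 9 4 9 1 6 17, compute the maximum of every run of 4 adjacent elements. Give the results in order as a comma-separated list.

(11, 12, 2, 12) → max 12
(12, 2, 12, 17) → max 17
(2, 12, 17, 18) → max 18
(12, 17, 18, 2) → max 18
(17, 18, 2, 9) → max 18
(18, 2, 9, 4) → max 18
(2, 9, 4, 9) → max 9
(9, 4, 9, 1) → max 9
(4, 9, 1, 6) → max 9
(9, 1, 6, 17) → max 17

12, 17, 18, 18, 18, 18, 9, 9, 9, 17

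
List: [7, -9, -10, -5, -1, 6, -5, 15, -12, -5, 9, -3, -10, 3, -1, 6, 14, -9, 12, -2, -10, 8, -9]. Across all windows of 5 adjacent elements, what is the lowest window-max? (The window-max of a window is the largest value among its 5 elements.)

6

7 -9 -10 -5 -1 → max 7
-9 -10 -5 -1 6 → max 6
-10 -5 -1 6 -5 → max 6
-5 -1 6 -5 15 → max 15
-1 6 -5 15 -12 → max 15
6 -5 15 -12 -5 → max 15
-5 15 -12 -5 9 → max 15
15 -12 -5 9 -3 → max 15
-12 -5 9 -3 -10 → max 9
-5 9 -3 -10 3 → max 9
9 -3 -10 3 -1 → max 9
-3 -10 3 -1 6 → max 6
-10 3 -1 6 14 → max 14
3 -1 6 14 -9 → max 14
-1 6 14 -9 12 → max 14
6 14 -9 12 -2 → max 14
14 -9 12 -2 -10 → max 14
-9 12 -2 -10 8 → max 12
12 -2 -10 8 -9 → max 12
Lowest of these is 6.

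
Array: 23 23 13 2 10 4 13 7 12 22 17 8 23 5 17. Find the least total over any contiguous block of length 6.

48

(23, 23, 13, 2, 10, 4) → sum 75
(23, 13, 2, 10, 4, 13) → sum 65
(13, 2, 10, 4, 13, 7) → sum 49
(2, 10, 4, 13, 7, 12) → sum 48
(10, 4, 13, 7, 12, 22) → sum 68
(4, 13, 7, 12, 22, 17) → sum 75
(13, 7, 12, 22, 17, 8) → sum 79
(7, 12, 22, 17, 8, 23) → sum 89
(12, 22, 17, 8, 23, 5) → sum 87
(22, 17, 8, 23, 5, 17) → sum 92
Least of these is 48.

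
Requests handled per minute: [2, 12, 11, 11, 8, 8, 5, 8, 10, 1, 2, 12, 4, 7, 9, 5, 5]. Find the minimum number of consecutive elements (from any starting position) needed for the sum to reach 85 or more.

Extend right; whenever the sum reaches 85, record the length and shrink from the left:
add 2: running sum 2 < 85
add 12: running sum 14 < 85
add 11: running sum 25 < 85
add 11: running sum 36 < 85
add 8: running sum 44 < 85
add 8: running sum 52 < 85
add 5: running sum 57 < 85
add 8: running sum 65 < 85
add 10: running sum 75 < 85
add 1: running sum 76 < 85
add 2: running sum 78 < 85
add 12: shortest ending here [12, 11, 11, 8, 8, 5, 8, 10, 1, 2, 12] sum 88, len 11
add 4: shortest ending here [12, 11, 11, 8, 8, 5, 8, 10, 1, 2, 12, 4] sum 92, len 12
add 7: shortest ending here [11, 11, 8, 8, 5, 8, 10, 1, 2, 12, 4, 7] sum 87, len 12
add 9: shortest ending here [11, 8, 8, 5, 8, 10, 1, 2, 12, 4, 7, 9] sum 85, len 12
add 5: shortest ending here [11, 8, 8, 5, 8, 10, 1, 2, 12, 4, 7, 9, 5] sum 90, len 13
add 5: shortest ending here [11, 8, 8, 5, 8, 10, 1, 2, 12, 4, 7, 9, 5, 5] sum 95, len 14
Shortest qualifying length: 11.

11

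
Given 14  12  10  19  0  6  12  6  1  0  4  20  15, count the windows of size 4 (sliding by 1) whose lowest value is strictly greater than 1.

[14, 12, 10, 19] → min 10  > 1 ✓
[12, 10, 19, 0] → min 0
[10, 19, 0, 6] → min 0
[19, 0, 6, 12] → min 0
[0, 6, 12, 6] → min 0
[6, 12, 6, 1] → min 1
[12, 6, 1, 0] → min 0
[6, 1, 0, 4] → min 0
[1, 0, 4, 20] → min 0
[0, 4, 20, 15] → min 0
1 window satisfy the condition.

1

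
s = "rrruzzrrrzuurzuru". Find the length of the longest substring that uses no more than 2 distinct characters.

[r] 1 distinct, len 1
[r, r] 1 distinct, len 2
[r, r, r] 1 distinct, len 3
[r, r, r, u] 2 distinct, len 4
[u, z] 2 distinct, len 2
[u, z, z] 2 distinct, len 3
[z, z, r] 2 distinct, len 3
[z, z, r, r] 2 distinct, len 4
[z, z, r, r, r] 2 distinct, len 5
[z, z, r, r, r, z] 2 distinct, len 6
[z, u] 2 distinct, len 2
[z, u, u] 2 distinct, len 3
[u, u, r] 2 distinct, len 3
[r, z] 2 distinct, len 2
[z, u] 2 distinct, len 2
[u, r] 2 distinct, len 2
[u, r, u] 2 distinct, len 3
Longest length with ≤2 distinct: 6.

6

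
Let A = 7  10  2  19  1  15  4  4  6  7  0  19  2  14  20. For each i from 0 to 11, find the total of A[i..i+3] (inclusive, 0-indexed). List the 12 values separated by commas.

38, 32, 37, 39, 24, 29, 21, 17, 32, 28, 35, 55

Sliding a size-4 window across the 15 values:
(7, 10, 2, 19) → sum 38
(10, 2, 19, 1) → sum 32
(2, 19, 1, 15) → sum 37
(19, 1, 15, 4) → sum 39
(1, 15, 4, 4) → sum 24
(15, 4, 4, 6) → sum 29
(4, 4, 6, 7) → sum 21
(4, 6, 7, 0) → sum 17
(6, 7, 0, 19) → sum 32
(7, 0, 19, 2) → sum 28
(0, 19, 2, 14) → sum 35
(19, 2, 14, 20) → sum 55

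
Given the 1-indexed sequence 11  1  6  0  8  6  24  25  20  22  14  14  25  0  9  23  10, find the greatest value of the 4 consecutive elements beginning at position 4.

Elements at indices 4..7: 0, 8, 6, 24
max(0, 8, 6, 24) = 24

24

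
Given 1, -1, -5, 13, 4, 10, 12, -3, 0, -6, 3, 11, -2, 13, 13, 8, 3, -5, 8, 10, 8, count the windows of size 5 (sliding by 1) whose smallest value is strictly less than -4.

(1, -1, -5, 13, 4) → min -5  < -4 ✓
(-1, -5, 13, 4, 10) → min -5  < -4 ✓
(-5, 13, 4, 10, 12) → min -5  < -4 ✓
(13, 4, 10, 12, -3) → min -3
(4, 10, 12, -3, 0) → min -3
(10, 12, -3, 0, -6) → min -6  < -4 ✓
(12, -3, 0, -6, 3) → min -6  < -4 ✓
(-3, 0, -6, 3, 11) → min -6  < -4 ✓
(0, -6, 3, 11, -2) → min -6  < -4 ✓
(-6, 3, 11, -2, 13) → min -6  < -4 ✓
(3, 11, -2, 13, 13) → min -2
(11, -2, 13, 13, 8) → min -2
(-2, 13, 13, 8, 3) → min -2
(13, 13, 8, 3, -5) → min -5  < -4 ✓
(13, 8, 3, -5, 8) → min -5  < -4 ✓
(8, 3, -5, 8, 10) → min -5  < -4 ✓
(3, -5, 8, 10, 8) → min -5  < -4 ✓
12 windows satisfy the condition.

12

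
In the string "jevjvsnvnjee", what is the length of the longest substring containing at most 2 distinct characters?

[j] 1 distinct, len 1
[j, e] 2 distinct, len 2
[e, v] 2 distinct, len 2
[v, j] 2 distinct, len 2
[v, j, v] 2 distinct, len 3
[v, s] 2 distinct, len 2
[s, n] 2 distinct, len 2
[n, v] 2 distinct, len 2
[n, v, n] 2 distinct, len 3
[n, j] 2 distinct, len 2
[j, e] 2 distinct, len 2
[j, e, e] 2 distinct, len 3
Longest length with ≤2 distinct: 3.

3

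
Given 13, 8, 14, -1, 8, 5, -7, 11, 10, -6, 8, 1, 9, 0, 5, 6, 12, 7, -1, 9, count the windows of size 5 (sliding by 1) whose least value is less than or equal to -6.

8

[13, 8, 14, -1, 8] → min -1
[8, 14, -1, 8, 5] → min -1
[14, -1, 8, 5, -7] → min -7  ≤ -6 ✓
[-1, 8, 5, -7, 11] → min -7  ≤ -6 ✓
[8, 5, -7, 11, 10] → min -7  ≤ -6 ✓
[5, -7, 11, 10, -6] → min -7  ≤ -6 ✓
[-7, 11, 10, -6, 8] → min -7  ≤ -6 ✓
[11, 10, -6, 8, 1] → min -6  ≤ -6 ✓
[10, -6, 8, 1, 9] → min -6  ≤ -6 ✓
[-6, 8, 1, 9, 0] → min -6  ≤ -6 ✓
[8, 1, 9, 0, 5] → min 0
[1, 9, 0, 5, 6] → min 0
[9, 0, 5, 6, 12] → min 0
[0, 5, 6, 12, 7] → min 0
[5, 6, 12, 7, -1] → min -1
[6, 12, 7, -1, 9] → min -1
8 windows satisfy the condition.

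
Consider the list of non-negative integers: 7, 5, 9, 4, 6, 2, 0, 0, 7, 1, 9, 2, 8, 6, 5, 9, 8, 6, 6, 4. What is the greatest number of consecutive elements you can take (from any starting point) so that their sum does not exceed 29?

8

→ 7: sum 7, len 1
→ 5: sum 12, len 2
→ 9: sum 21, len 3
→ 4: sum 25, len 4
→ 6 (dropped 7): sum 24, len 4
→ 2: sum 26, len 5
→ 0: sum 26, len 6
→ 0: sum 26, len 7
→ 7 (dropped 5): sum 28, len 7
→ 1: sum 29, len 8
→ 9 (dropped 9): sum 29, len 8
→ 2 (dropped 4): sum 27, len 8
→ 8 (dropped 6): sum 29, len 8
→ 6 (dropped 2, 0, 0, 7): sum 26, len 5
→ 5 (dropped 1, 9): sum 21, len 4
→ 9 (dropped 2): sum 28, len 4
→ 8 (dropped 8): sum 28, len 4
→ 6 (dropped 6): sum 28, len 4
→ 6 (dropped 5): sum 29, len 4
→ 4 (dropped 9): sum 24, len 4
Longest length seen: 8.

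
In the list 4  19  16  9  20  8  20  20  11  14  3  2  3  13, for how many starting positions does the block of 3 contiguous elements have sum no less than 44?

4 19 16 → sum 39
19 16 9 → sum 44  ≥ 44 ✓
16 9 20 → sum 45  ≥ 44 ✓
9 20 8 → sum 37
20 8 20 → sum 48  ≥ 44 ✓
8 20 20 → sum 48  ≥ 44 ✓
20 20 11 → sum 51  ≥ 44 ✓
20 11 14 → sum 45  ≥ 44 ✓
11 14 3 → sum 28
14 3 2 → sum 19
3 2 3 → sum 8
2 3 13 → sum 18
6 windows satisfy the condition.

6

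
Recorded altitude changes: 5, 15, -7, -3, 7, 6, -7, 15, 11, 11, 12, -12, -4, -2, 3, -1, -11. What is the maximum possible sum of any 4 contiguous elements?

Window sums for each of the 14 positions:
[5, 15, -7, -3] → sum 10
[15, -7, -3, 7] → sum 12
[-7, -3, 7, 6] → sum 3
[-3, 7, 6, -7] → sum 3
[7, 6, -7, 15] → sum 21
[6, -7, 15, 11] → sum 25
[-7, 15, 11, 11] → sum 30
[15, 11, 11, 12] → sum 49
[11, 11, 12, -12] → sum 22
[11, 12, -12, -4] → sum 7
[12, -12, -4, -2] → sum -6
[-12, -4, -2, 3] → sum -15
[-4, -2, 3, -1] → sum -4
[-2, 3, -1, -11] → sum -11
Maximum of these is 49.

49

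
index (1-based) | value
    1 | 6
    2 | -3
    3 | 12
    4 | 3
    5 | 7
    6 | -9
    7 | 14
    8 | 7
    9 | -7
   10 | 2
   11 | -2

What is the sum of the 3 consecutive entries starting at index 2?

Elements at indices 2..4: -3, 12, 3
sum(-3, 12, 3) = 12

12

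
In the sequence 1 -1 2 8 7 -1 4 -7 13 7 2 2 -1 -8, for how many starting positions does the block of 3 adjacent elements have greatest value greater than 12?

[1, -1, 2] → max 2
[-1, 2, 8] → max 8
[2, 8, 7] → max 8
[8, 7, -1] → max 8
[7, -1, 4] → max 7
[-1, 4, -7] → max 4
[4, -7, 13] → max 13  > 12 ✓
[-7, 13, 7] → max 13  > 12 ✓
[13, 7, 2] → max 13  > 12 ✓
[7, 2, 2] → max 7
[2, 2, -1] → max 2
[2, -1, -8] → max 2
3 windows satisfy the condition.

3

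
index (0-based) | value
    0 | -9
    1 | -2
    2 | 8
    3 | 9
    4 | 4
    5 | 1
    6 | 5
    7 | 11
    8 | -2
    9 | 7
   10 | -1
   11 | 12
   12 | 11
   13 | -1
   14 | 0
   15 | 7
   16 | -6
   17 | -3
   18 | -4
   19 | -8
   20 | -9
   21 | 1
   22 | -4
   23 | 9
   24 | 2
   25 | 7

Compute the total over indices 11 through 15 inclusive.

29

Elements at indices 11..15: 12, 11, -1, 0, 7
sum(12, 11, -1, 0, 7) = 29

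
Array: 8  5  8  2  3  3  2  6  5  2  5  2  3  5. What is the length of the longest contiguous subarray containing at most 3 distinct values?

add 8: window [8] (1 distinct), len 1
add 5: window [8, 5] (2 distinct), len 2
add 8: window [8, 5, 8] (2 distinct), len 3
add 2: window [8, 5, 8, 2] (3 distinct), len 4
add 3: window [8, 2, 3] (3 distinct), len 3
add 3: window [8, 2, 3, 3] (3 distinct), len 4
add 2: window [8, 2, 3, 3, 2] (3 distinct), len 5
add 6: window [2, 3, 3, 2, 6] (3 distinct), len 5
add 5: window [2, 6, 5] (3 distinct), len 3
add 2: window [2, 6, 5, 2] (3 distinct), len 4
add 5: window [2, 6, 5, 2, 5] (3 distinct), len 5
add 2: window [2, 6, 5, 2, 5, 2] (3 distinct), len 6
add 3: window [5, 2, 5, 2, 3] (3 distinct), len 5
add 5: window [5, 2, 5, 2, 3, 5] (3 distinct), len 6
Longest length with ≤3 distinct: 6.

6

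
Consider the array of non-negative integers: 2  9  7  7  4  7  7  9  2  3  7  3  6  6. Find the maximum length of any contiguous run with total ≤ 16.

[2] sum 2 len 1
[2, 9] sum 11 len 2
[9, 7] sum 16 len 2
[7, 7] sum 14 len 2
[7, 4] sum 11 len 2
[4, 7] sum 11 len 2
[7, 7] sum 14 len 2
[7, 9] sum 16 len 2
[9, 2] sum 11 len 2
[9, 2, 3] sum 14 len 3
[2, 3, 7] sum 12 len 3
[2, 3, 7, 3] sum 15 len 4
[7, 3, 6] sum 16 len 3
[3, 6, 6] sum 15 len 3
Longest length seen: 4.

4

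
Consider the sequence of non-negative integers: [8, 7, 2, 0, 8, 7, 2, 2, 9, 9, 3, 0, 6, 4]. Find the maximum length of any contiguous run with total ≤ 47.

10

Extend to the right; shrink from the left whenever the sum exceeds 47:
[8] sum 8 len 1
[8, 7] sum 15 len 2
[8, 7, 2] sum 17 len 3
[8, 7, 2, 0] sum 17 len 4
[8, 7, 2, 0, 8] sum 25 len 5
[8, 7, 2, 0, 8, 7] sum 32 len 6
[8, 7, 2, 0, 8, 7, 2] sum 34 len 7
[8, 7, 2, 0, 8, 7, 2, 2] sum 36 len 8
[8, 7, 2, 0, 8, 7, 2, 2, 9] sum 45 len 9
[7, 2, 0, 8, 7, 2, 2, 9, 9] sum 46 len 9
[2, 0, 8, 7, 2, 2, 9, 9, 3] sum 42 len 9
[2, 0, 8, 7, 2, 2, 9, 9, 3, 0] sum 42 len 10
[0, 8, 7, 2, 2, 9, 9, 3, 0, 6] sum 46 len 10
[7, 2, 2, 9, 9, 3, 0, 6, 4] sum 42 len 9
Longest length seen: 10.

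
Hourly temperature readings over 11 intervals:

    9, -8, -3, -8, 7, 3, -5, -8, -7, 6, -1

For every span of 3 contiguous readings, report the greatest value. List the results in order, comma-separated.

9, -3, 7, 7, 7, 3, -5, 6, 6

Sliding a size-3 window across the 11 values:
9 -8 -3 → max 9
-8 -3 -8 → max -3
-3 -8 7 → max 7
-8 7 3 → max 7
7 3 -5 → max 7
3 -5 -8 → max 3
-5 -8 -7 → max -5
-8 -7 6 → max 6
-7 6 -1 → max 6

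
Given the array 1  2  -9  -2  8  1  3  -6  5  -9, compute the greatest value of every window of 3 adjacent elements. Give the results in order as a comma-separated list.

2, 2, 8, 8, 8, 3, 5, 5

1 2 -9 → max 2
2 -9 -2 → max 2
-9 -2 8 → max 8
-2 8 1 → max 8
8 1 3 → max 8
1 3 -6 → max 3
3 -6 5 → max 5
-6 5 -9 → max 5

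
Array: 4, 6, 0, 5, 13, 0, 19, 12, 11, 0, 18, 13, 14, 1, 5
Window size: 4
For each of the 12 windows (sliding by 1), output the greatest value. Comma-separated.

6, 13, 13, 19, 19, 19, 19, 18, 18, 18, 18, 14

(4, 6, 0, 5) → max 6
(6, 0, 5, 13) → max 13
(0, 5, 13, 0) → max 13
(5, 13, 0, 19) → max 19
(13, 0, 19, 12) → max 19
(0, 19, 12, 11) → max 19
(19, 12, 11, 0) → max 19
(12, 11, 0, 18) → max 18
(11, 0, 18, 13) → max 18
(0, 18, 13, 14) → max 18
(18, 13, 14, 1) → max 18
(13, 14, 1, 5) → max 14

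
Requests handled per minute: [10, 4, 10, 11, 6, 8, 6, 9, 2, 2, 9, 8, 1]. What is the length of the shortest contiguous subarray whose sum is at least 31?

4

add 10: running sum 10 < 31
add 4: running sum 14 < 31
add 10: running sum 24 < 31
add 11: shortest ending here [10, 4, 10, 11] sum 35, len 4
add 6: shortest ending here [4, 10, 11, 6] sum 31, len 4
add 8: shortest ending here [10, 11, 6, 8] sum 35, len 4
add 6: shortest ending here [11, 6, 8, 6] sum 31, len 4
add 9: shortest ending here [11, 6, 8, 6, 9] sum 40, len 5
add 2: shortest ending here [6, 8, 6, 9, 2] sum 31, len 5
add 2: shortest ending here [6, 8, 6, 9, 2, 2] sum 33, len 6
add 9: shortest ending here [8, 6, 9, 2, 2, 9] sum 36, len 6
add 8: shortest ending here [6, 9, 2, 2, 9, 8] sum 36, len 6
add 1: shortest ending here [9, 2, 2, 9, 8, 1] sum 31, len 6
Shortest qualifying length: 4.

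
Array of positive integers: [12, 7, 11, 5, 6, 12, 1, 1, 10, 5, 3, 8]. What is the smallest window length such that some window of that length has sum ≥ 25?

add 12: running sum 12 < 25
add 7: running sum 19 < 25
end 2: [12, 7, 11] sum 30, len 3
end 3: [12, 7, 11, 5] sum 35, len 4
end 4: [7, 11, 5, 6] sum 29, len 4
end 5: [11, 5, 6, 12] sum 34, len 4
end 6: [11, 5, 6, 12, 1] sum 35, len 5
end 7: [5, 6, 12, 1, 1] sum 25, len 5
end 8: [6, 12, 1, 1, 10] sum 30, len 5
end 9: [12, 1, 1, 10, 5] sum 29, len 5
end 10: [12, 1, 1, 10, 5, 3] sum 32, len 6
end 11: [10, 5, 3, 8] sum 26, len 4
Shortest qualifying length: 3.

3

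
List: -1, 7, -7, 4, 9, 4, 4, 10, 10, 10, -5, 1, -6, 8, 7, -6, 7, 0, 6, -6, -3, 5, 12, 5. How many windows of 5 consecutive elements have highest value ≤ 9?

11

-1 7 -7 4 9 → max 9  ≤ 9 ✓
7 -7 4 9 4 → max 9  ≤ 9 ✓
-7 4 9 4 4 → max 9  ≤ 9 ✓
4 9 4 4 10 → max 10
9 4 4 10 10 → max 10
4 4 10 10 10 → max 10
4 10 10 10 -5 → max 10
10 10 10 -5 1 → max 10
10 10 -5 1 -6 → max 10
10 -5 1 -6 8 → max 10
-5 1 -6 8 7 → max 8  ≤ 9 ✓
1 -6 8 7 -6 → max 8  ≤ 9 ✓
-6 8 7 -6 7 → max 8  ≤ 9 ✓
8 7 -6 7 0 → max 8  ≤ 9 ✓
7 -6 7 0 6 → max 7  ≤ 9 ✓
-6 7 0 6 -6 → max 7  ≤ 9 ✓
7 0 6 -6 -3 → max 7  ≤ 9 ✓
0 6 -6 -3 5 → max 6  ≤ 9 ✓
6 -6 -3 5 12 → max 12
-6 -3 5 12 5 → max 12
11 windows satisfy the condition.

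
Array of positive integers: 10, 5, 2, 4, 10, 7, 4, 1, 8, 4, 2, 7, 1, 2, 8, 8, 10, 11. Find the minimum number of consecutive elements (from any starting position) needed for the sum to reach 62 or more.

11

add 10: running sum 10 < 62
add 5: running sum 15 < 62
add 2: running sum 17 < 62
add 4: running sum 21 < 62
add 10: running sum 31 < 62
add 7: running sum 38 < 62
add 4: running sum 42 < 62
add 1: running sum 43 < 62
add 8: running sum 51 < 62
add 4: running sum 55 < 62
add 2: running sum 57 < 62
add 7: shortest ending here [10, 5, 2, 4, 10, 7, 4, 1, 8, 4, 2, 7] sum 64, len 12
add 1: shortest ending here [10, 5, 2, 4, 10, 7, 4, 1, 8, 4, 2, 7, 1] sum 65, len 13
add 2: shortest ending here [10, 5, 2, 4, 10, 7, 4, 1, 8, 4, 2, 7, 1, 2] sum 67, len 14
add 8: shortest ending here [5, 2, 4, 10, 7, 4, 1, 8, 4, 2, 7, 1, 2, 8] sum 65, len 14
add 8: shortest ending here [10, 7, 4, 1, 8, 4, 2, 7, 1, 2, 8, 8] sum 62, len 12
add 10: shortest ending here [7, 4, 1, 8, 4, 2, 7, 1, 2, 8, 8, 10] sum 62, len 12
add 11: shortest ending here [1, 8, 4, 2, 7, 1, 2, 8, 8, 10, 11] sum 62, len 11
Shortest qualifying length: 11.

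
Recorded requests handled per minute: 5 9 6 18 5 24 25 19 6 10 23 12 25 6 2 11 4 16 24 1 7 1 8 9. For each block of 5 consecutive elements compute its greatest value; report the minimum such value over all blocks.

9

Window maxs for each of the 20 positions:
5 9 6 18 5 → max 18
9 6 18 5 24 → max 24
6 18 5 24 25 → max 25
18 5 24 25 19 → max 25
5 24 25 19 6 → max 25
24 25 19 6 10 → max 25
25 19 6 10 23 → max 25
19 6 10 23 12 → max 23
6 10 23 12 25 → max 25
10 23 12 25 6 → max 25
23 12 25 6 2 → max 25
12 25 6 2 11 → max 25
25 6 2 11 4 → max 25
6 2 11 4 16 → max 16
2 11 4 16 24 → max 24
11 4 16 24 1 → max 24
4 16 24 1 7 → max 24
16 24 1 7 1 → max 24
24 1 7 1 8 → max 24
1 7 1 8 9 → max 9
Minimum of these is 9.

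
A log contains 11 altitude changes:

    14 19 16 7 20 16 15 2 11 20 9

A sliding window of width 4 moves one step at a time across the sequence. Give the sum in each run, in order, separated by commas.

56, 62, 59, 58, 53, 44, 48, 42

(14, 19, 16, 7) → sum 56
(19, 16, 7, 20) → sum 62
(16, 7, 20, 16) → sum 59
(7, 20, 16, 15) → sum 58
(20, 16, 15, 2) → sum 53
(16, 15, 2, 11) → sum 44
(15, 2, 11, 20) → sum 48
(2, 11, 20, 9) → sum 42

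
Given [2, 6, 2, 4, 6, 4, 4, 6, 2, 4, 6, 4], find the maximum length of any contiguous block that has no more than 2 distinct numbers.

5

Extend right; when distinct count exceeds 2, shrink from the left:
add 2: window [2] (1 distinct), len 1
add 6: window [2, 6] (2 distinct), len 2
add 2: window [2, 6, 2] (2 distinct), len 3
add 4: window [2, 4] (2 distinct), len 2
add 6: window [4, 6] (2 distinct), len 2
add 4: window [4, 6, 4] (2 distinct), len 3
add 4: window [4, 6, 4, 4] (2 distinct), len 4
add 6: window [4, 6, 4, 4, 6] (2 distinct), len 5
add 2: window [6, 2] (2 distinct), len 2
add 4: window [2, 4] (2 distinct), len 2
add 6: window [4, 6] (2 distinct), len 2
add 4: window [4, 6, 4] (2 distinct), len 3
Longest length with ≤2 distinct: 5.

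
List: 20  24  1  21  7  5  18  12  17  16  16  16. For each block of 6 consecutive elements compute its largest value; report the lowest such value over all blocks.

Window maxs for each of the 7 positions:
(20, 24, 1, 21, 7, 5) → max 24
(24, 1, 21, 7, 5, 18) → max 24
(1, 21, 7, 5, 18, 12) → max 21
(21, 7, 5, 18, 12, 17) → max 21
(7, 5, 18, 12, 17, 16) → max 18
(5, 18, 12, 17, 16, 16) → max 18
(18, 12, 17, 16, 16, 16) → max 18
Lowest of these is 18.

18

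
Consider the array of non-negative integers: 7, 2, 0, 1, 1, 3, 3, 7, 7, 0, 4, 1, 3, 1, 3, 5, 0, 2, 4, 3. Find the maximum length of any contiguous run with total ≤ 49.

18

Extend to the right; shrink from the left whenever the sum exceeds 49:
add 7: [7] sum 7, len 1
add 2: [7, 2] sum 9, len 2
add 0: [7, 2, 0] sum 9, len 3
add 1: [7, 2, 0, 1] sum 10, len 4
add 1: [7, 2, 0, 1, 1] sum 11, len 5
add 3: [7, 2, 0, 1, 1, 3] sum 14, len 6
add 3: [7, 2, 0, 1, 1, 3, 3] sum 17, len 7
add 7: [7, 2, 0, 1, 1, 3, 3, 7] sum 24, len 8
add 7: [7, 2, 0, 1, 1, 3, 3, 7, 7] sum 31, len 9
add 0: [7, 2, 0, 1, 1, 3, 3, 7, 7, 0] sum 31, len 10
add 4: [7, 2, 0, 1, 1, 3, 3, 7, 7, 0, 4] sum 35, len 11
add 1: [7, 2, 0, 1, 1, 3, 3, 7, 7, 0, 4, 1] sum 36, len 12
add 3: [7, 2, 0, 1, 1, 3, 3, 7, 7, 0, 4, 1, 3] sum 39, len 13
add 1: [7, 2, 0, 1, 1, 3, 3, 7, 7, 0, 4, 1, 3, 1] sum 40, len 14
add 3: [7, 2, 0, 1, 1, 3, 3, 7, 7, 0, 4, 1, 3, 1, 3] sum 43, len 15
add 5: [7, 2, 0, 1, 1, 3, 3, 7, 7, 0, 4, 1, 3, 1, 3, 5] sum 48, len 16
add 0: [7, 2, 0, 1, 1, 3, 3, 7, 7, 0, 4, 1, 3, 1, 3, 5, 0] sum 48, len 17
add 2: [2, 0, 1, 1, 3, 3, 7, 7, 0, 4, 1, 3, 1, 3, 5, 0, 2] sum 43, len 17
add 4: [2, 0, 1, 1, 3, 3, 7, 7, 0, 4, 1, 3, 1, 3, 5, 0, 2, 4] sum 47, len 18
add 3: [0, 1, 1, 3, 3, 7, 7, 0, 4, 1, 3, 1, 3, 5, 0, 2, 4, 3] sum 48, len 18
Longest length seen: 18.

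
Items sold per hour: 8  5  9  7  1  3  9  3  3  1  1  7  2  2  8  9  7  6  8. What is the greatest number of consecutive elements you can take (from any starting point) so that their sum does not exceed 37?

Extend to the right; shrink from the left whenever the sum exceeds 37:
add 8: [8] sum 8, len 1
add 5: [8, 5] sum 13, len 2
add 9: [8, 5, 9] sum 22, len 3
add 7: [8, 5, 9, 7] sum 29, len 4
add 1: [8, 5, 9, 7, 1] sum 30, len 5
add 3: [8, 5, 9, 7, 1, 3] sum 33, len 6
add 9: [5, 9, 7, 1, 3, 9] sum 34, len 6
add 3: [5, 9, 7, 1, 3, 9, 3] sum 37, len 7
add 3: [9, 7, 1, 3, 9, 3, 3] sum 35, len 7
add 1: [9, 7, 1, 3, 9, 3, 3, 1] sum 36, len 8
add 1: [9, 7, 1, 3, 9, 3, 3, 1, 1] sum 37, len 9
add 7: [7, 1, 3, 9, 3, 3, 1, 1, 7] sum 35, len 9
add 2: [7, 1, 3, 9, 3, 3, 1, 1, 7, 2] sum 37, len 10
add 2: [1, 3, 9, 3, 3, 1, 1, 7, 2, 2] sum 32, len 10
add 8: [9, 3, 3, 1, 1, 7, 2, 2, 8] sum 36, len 9
add 9: [3, 3, 1, 1, 7, 2, 2, 8, 9] sum 36, len 9
add 7: [1, 1, 7, 2, 2, 8, 9, 7] sum 37, len 8
add 6: [2, 2, 8, 9, 7, 6] sum 34, len 6
add 8: [9, 7, 6, 8] sum 30, len 4
Longest length seen: 10.

10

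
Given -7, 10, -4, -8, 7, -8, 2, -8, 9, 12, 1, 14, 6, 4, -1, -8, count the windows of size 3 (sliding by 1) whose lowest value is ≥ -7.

6

-7 10 -4 → min -7  ≥ -7 ✓
10 -4 -8 → min -8
-4 -8 7 → min -8
-8 7 -8 → min -8
7 -8 2 → min -8
-8 2 -8 → min -8
2 -8 9 → min -8
-8 9 12 → min -8
9 12 1 → min 1  ≥ -7 ✓
12 1 14 → min 1  ≥ -7 ✓
1 14 6 → min 1  ≥ -7 ✓
14 6 4 → min 4  ≥ -7 ✓
6 4 -1 → min -1  ≥ -7 ✓
4 -1 -8 → min -8
6 windows satisfy the condition.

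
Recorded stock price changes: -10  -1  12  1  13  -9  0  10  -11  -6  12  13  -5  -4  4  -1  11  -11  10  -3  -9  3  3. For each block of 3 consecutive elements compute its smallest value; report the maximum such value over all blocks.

1

(-10, -1, 12) → min -10
(-1, 12, 1) → min -1
(12, 1, 13) → min 1
(1, 13, -9) → min -9
(13, -9, 0) → min -9
(-9, 0, 10) → min -9
(0, 10, -11) → min -11
(10, -11, -6) → min -11
(-11, -6, 12) → min -11
(-6, 12, 13) → min -6
(12, 13, -5) → min -5
(13, -5, -4) → min -5
(-5, -4, 4) → min -5
(-4, 4, -1) → min -4
(4, -1, 11) → min -1
(-1, 11, -11) → min -11
(11, -11, 10) → min -11
(-11, 10, -3) → min -11
(10, -3, -9) → min -9
(-3, -9, 3) → min -9
(-9, 3, 3) → min -9
Maximum of these is 1.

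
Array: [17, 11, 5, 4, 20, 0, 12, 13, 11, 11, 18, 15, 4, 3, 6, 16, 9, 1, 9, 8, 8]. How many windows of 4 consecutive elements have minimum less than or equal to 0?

[17, 11, 5, 4] → min 4
[11, 5, 4, 20] → min 4
[5, 4, 20, 0] → min 0  ≤ 0 ✓
[4, 20, 0, 12] → min 0  ≤ 0 ✓
[20, 0, 12, 13] → min 0  ≤ 0 ✓
[0, 12, 13, 11] → min 0  ≤ 0 ✓
[12, 13, 11, 11] → min 11
[13, 11, 11, 18] → min 11
[11, 11, 18, 15] → min 11
[11, 18, 15, 4] → min 4
[18, 15, 4, 3] → min 3
[15, 4, 3, 6] → min 3
[4, 3, 6, 16] → min 3
[3, 6, 16, 9] → min 3
[6, 16, 9, 1] → min 1
[16, 9, 1, 9] → min 1
[9, 1, 9, 8] → min 1
[1, 9, 8, 8] → min 1
4 windows satisfy the condition.

4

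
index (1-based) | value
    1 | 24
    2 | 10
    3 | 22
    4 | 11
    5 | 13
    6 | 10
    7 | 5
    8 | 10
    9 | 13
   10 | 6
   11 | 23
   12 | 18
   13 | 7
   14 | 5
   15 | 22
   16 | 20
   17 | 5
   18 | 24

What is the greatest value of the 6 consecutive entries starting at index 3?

22

Elements at indices 3..8: 22, 11, 13, 10, 5, 10
max(22, 11, 13, 10, 5, 10) = 22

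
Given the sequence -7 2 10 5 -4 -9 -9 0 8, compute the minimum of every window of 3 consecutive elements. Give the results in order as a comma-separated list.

-7, 2, -4, -9, -9, -9, -9

Sliding a size-3 window across the 9 values:
-7 2 10 → min -7
2 10 5 → min 2
10 5 -4 → min -4
5 -4 -9 → min -9
-4 -9 -9 → min -9
-9 -9 0 → min -9
-9 0 8 → min -9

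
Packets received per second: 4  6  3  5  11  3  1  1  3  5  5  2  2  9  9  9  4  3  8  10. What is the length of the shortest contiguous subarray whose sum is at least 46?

7

add 4: running sum 4 < 46
add 6: running sum 10 < 46
add 3: running sum 13 < 46
add 5: running sum 18 < 46
add 11: running sum 29 < 46
add 3: running sum 32 < 46
add 1: running sum 33 < 46
add 1: running sum 34 < 46
add 3: running sum 37 < 46
add 5: running sum 42 < 46
end 10: [4, 6, 3, 5, 11, 3, 1, 1, 3, 5, 5] sum 47, len 11
end 11: [4, 6, 3, 5, 11, 3, 1, 1, 3, 5, 5, 2] sum 49, len 12
end 12: [6, 3, 5, 11, 3, 1, 1, 3, 5, 5, 2, 2] sum 47, len 12
end 13: [5, 11, 3, 1, 1, 3, 5, 5, 2, 2, 9] sum 47, len 11
end 14: [11, 3, 1, 1, 3, 5, 5, 2, 2, 9, 9] sum 51, len 11
end 15: [1, 1, 3, 5, 5, 2, 2, 9, 9, 9] sum 46, len 10
end 16: [3, 5, 5, 2, 2, 9, 9, 9, 4] sum 48, len 9
end 17: [5, 5, 2, 2, 9, 9, 9, 4, 3] sum 48, len 9
end 18: [2, 2, 9, 9, 9, 4, 3, 8] sum 46, len 8
end 19: [9, 9, 9, 4, 3, 8, 10] sum 52, len 7
Shortest qualifying length: 7.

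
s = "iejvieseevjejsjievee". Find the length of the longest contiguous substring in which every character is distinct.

add i: [i] len 1
add e: [i, e] len 2
add j: [i, e, j] len 3
add v: [i, e, j, v] len 4
add i (repeat i, move left end past it): [e, j, v, i] len 4
add e (repeat e, move left end past it): [j, v, i, e] len 4
add s: [j, v, i, e, s] len 5
add e (repeat e, move left end past it): [s, e] len 2
add e (repeat e, move left end past it): [e] len 1
add v: [e, v] len 2
add j: [e, v, j] len 3
add e (repeat e, move left end past it): [v, j, e] len 3
add j (repeat j, move left end past it): [e, j] len 2
add s: [e, j, s] len 3
add j (repeat j, move left end past it): [s, j] len 2
add i: [s, j, i] len 3
add e: [s, j, i, e] len 4
add v: [s, j, i, e, v] len 5
add e (repeat e, move left end past it): [v, e] len 2
add e (repeat e, move left end past it): [e] len 1
Longest all-distinct length: 5.

5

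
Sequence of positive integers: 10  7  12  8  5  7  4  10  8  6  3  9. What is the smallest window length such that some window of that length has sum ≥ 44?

6

add 10: running sum 10 < 44
add 7: running sum 17 < 44
add 12: running sum 29 < 44
add 8: running sum 37 < 44
add 5: running sum 42 < 44
end 5: [10, 7, 12, 8, 5, 7] sum 49, len 6
end 6: [10, 7, 12, 8, 5, 7, 4] sum 53, len 7
end 7: [12, 8, 5, 7, 4, 10] sum 46, len 6
end 8: [12, 8, 5, 7, 4, 10, 8] sum 54, len 7
end 9: [8, 5, 7, 4, 10, 8, 6] sum 48, len 7
end 10: [8, 5, 7, 4, 10, 8, 6, 3] sum 51, len 8
end 11: [7, 4, 10, 8, 6, 3, 9] sum 47, len 7
Shortest qualifying length: 6.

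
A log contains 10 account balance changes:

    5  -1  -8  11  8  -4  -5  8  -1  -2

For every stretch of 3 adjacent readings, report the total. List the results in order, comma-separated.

-4, 2, 11, 15, -1, -1, 2, 5

Sliding a size-3 window across the 10 values:
[5, -1, -8] → sum -4
[-1, -8, 11] → sum 2
[-8, 11, 8] → sum 11
[11, 8, -4] → sum 15
[8, -4, -5] → sum -1
[-4, -5, 8] → sum -1
[-5, 8, -1] → sum 2
[8, -1, -2] → sum 5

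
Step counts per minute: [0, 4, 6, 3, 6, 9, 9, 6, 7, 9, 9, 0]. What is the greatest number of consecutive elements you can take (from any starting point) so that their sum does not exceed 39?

[0] sum 0 len 1
[0, 4] sum 4 len 2
[0, 4, 6] sum 10 len 3
[0, 4, 6, 3] sum 13 len 4
[0, 4, 6, 3, 6] sum 19 len 5
[0, 4, 6, 3, 6, 9] sum 28 len 6
[0, 4, 6, 3, 6, 9, 9] sum 37 len 7
[6, 3, 6, 9, 9, 6] sum 39 len 6
[6, 9, 9, 6, 7] sum 37 len 5
[9, 6, 7, 9] sum 31 len 4
[6, 7, 9, 9] sum 31 len 4
[6, 7, 9, 9, 0] sum 31 len 5
Longest length seen: 7.

7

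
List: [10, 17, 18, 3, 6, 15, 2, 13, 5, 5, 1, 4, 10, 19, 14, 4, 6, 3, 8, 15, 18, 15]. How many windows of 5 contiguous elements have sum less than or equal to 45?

10

(10, 17, 18, 3, 6) → sum 54
(17, 18, 3, 6, 15) → sum 59
(18, 3, 6, 15, 2) → sum 44  ≤ 45 ✓
(3, 6, 15, 2, 13) → sum 39  ≤ 45 ✓
(6, 15, 2, 13, 5) → sum 41  ≤ 45 ✓
(15, 2, 13, 5, 5) → sum 40  ≤ 45 ✓
(2, 13, 5, 5, 1) → sum 26  ≤ 45 ✓
(13, 5, 5, 1, 4) → sum 28  ≤ 45 ✓
(5, 5, 1, 4, 10) → sum 25  ≤ 45 ✓
(5, 1, 4, 10, 19) → sum 39  ≤ 45 ✓
(1, 4, 10, 19, 14) → sum 48
(4, 10, 19, 14, 4) → sum 51
(10, 19, 14, 4, 6) → sum 53
(19, 14, 4, 6, 3) → sum 46
(14, 4, 6, 3, 8) → sum 35  ≤ 45 ✓
(4, 6, 3, 8, 15) → sum 36  ≤ 45 ✓
(6, 3, 8, 15, 18) → sum 50
(3, 8, 15, 18, 15) → sum 59
10 windows satisfy the condition.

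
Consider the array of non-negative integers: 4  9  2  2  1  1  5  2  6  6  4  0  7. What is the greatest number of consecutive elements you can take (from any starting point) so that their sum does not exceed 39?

add 4: [4] sum 4, len 1
add 9: [4, 9] sum 13, len 2
add 2: [4, 9, 2] sum 15, len 3
add 2: [4, 9, 2, 2] sum 17, len 4
add 1: [4, 9, 2, 2, 1] sum 18, len 5
add 1: [4, 9, 2, 2, 1, 1] sum 19, len 6
add 5: [4, 9, 2, 2, 1, 1, 5] sum 24, len 7
add 2: [4, 9, 2, 2, 1, 1, 5, 2] sum 26, len 8
add 6: [4, 9, 2, 2, 1, 1, 5, 2, 6] sum 32, len 9
add 6: [4, 9, 2, 2, 1, 1, 5, 2, 6, 6] sum 38, len 10
add 4: [9, 2, 2, 1, 1, 5, 2, 6, 6, 4] sum 38, len 10
add 0: [9, 2, 2, 1, 1, 5, 2, 6, 6, 4, 0] sum 38, len 11
add 7: [2, 2, 1, 1, 5, 2, 6, 6, 4, 0, 7] sum 36, len 11
Longest length seen: 11.

11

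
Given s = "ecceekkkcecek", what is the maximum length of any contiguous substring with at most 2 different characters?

[e] 1 distinct, len 1
[e, c] 2 distinct, len 2
[e, c, c] 2 distinct, len 3
[e, c, c, e] 2 distinct, len 4
[e, c, c, e, e] 2 distinct, len 5
[e, e, k] 2 distinct, len 3
[e, e, k, k] 2 distinct, len 4
[e, e, k, k, k] 2 distinct, len 5
[k, k, k, c] 2 distinct, len 4
[c, e] 2 distinct, len 2
[c, e, c] 2 distinct, len 3
[c, e, c, e] 2 distinct, len 4
[e, k] 2 distinct, len 2
Longest length with ≤2 distinct: 5.

5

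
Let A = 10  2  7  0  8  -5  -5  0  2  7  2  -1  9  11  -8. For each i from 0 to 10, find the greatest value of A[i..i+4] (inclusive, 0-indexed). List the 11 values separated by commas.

10, 8, 8, 8, 8, 7, 7, 7, 9, 11, 11

Sliding a size-5 window across the 15 values:
10 2 7 0 8 → max 10
2 7 0 8 -5 → max 8
7 0 8 -5 -5 → max 8
0 8 -5 -5 0 → max 8
8 -5 -5 0 2 → max 8
-5 -5 0 2 7 → max 7
-5 0 2 7 2 → max 7
0 2 7 2 -1 → max 7
2 7 2 -1 9 → max 9
7 2 -1 9 11 → max 11
2 -1 9 11 -8 → max 11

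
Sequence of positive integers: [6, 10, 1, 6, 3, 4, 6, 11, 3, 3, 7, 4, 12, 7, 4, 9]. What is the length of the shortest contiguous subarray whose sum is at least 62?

add 6: running sum 6 < 62
add 10: running sum 16 < 62
add 1: running sum 17 < 62
add 6: running sum 23 < 62
add 3: running sum 26 < 62
add 4: running sum 30 < 62
add 6: running sum 36 < 62
add 11: running sum 47 < 62
add 3: running sum 50 < 62
add 3: running sum 53 < 62
add 7: running sum 60 < 62
end 11: [6, 10, 1, 6, 3, 4, 6, 11, 3, 3, 7, 4] sum 64, len 12
end 12: [10, 1, 6, 3, 4, 6, 11, 3, 3, 7, 4, 12] sum 70, len 12
end 13: [6, 3, 4, 6, 11, 3, 3, 7, 4, 12, 7] sum 66, len 11
end 14: [3, 4, 6, 11, 3, 3, 7, 4, 12, 7, 4] sum 64, len 11
end 15: [6, 11, 3, 3, 7, 4, 12, 7, 4, 9] sum 66, len 10
Shortest qualifying length: 10.

10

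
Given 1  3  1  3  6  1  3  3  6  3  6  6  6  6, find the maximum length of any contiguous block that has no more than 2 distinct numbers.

8

add 1: window [1] (1 distinct), len 1
add 3: window [1, 3] (2 distinct), len 2
add 1: window [1, 3, 1] (2 distinct), len 3
add 3: window [1, 3, 1, 3] (2 distinct), len 4
add 6: window [3, 6] (2 distinct), len 2
add 1: window [6, 1] (2 distinct), len 2
add 3: window [1, 3] (2 distinct), len 2
add 3: window [1, 3, 3] (2 distinct), len 3
add 6: window [3, 3, 6] (2 distinct), len 3
add 3: window [3, 3, 6, 3] (2 distinct), len 4
add 6: window [3, 3, 6, 3, 6] (2 distinct), len 5
add 6: window [3, 3, 6, 3, 6, 6] (2 distinct), len 6
add 6: window [3, 3, 6, 3, 6, 6, 6] (2 distinct), len 7
add 6: window [3, 3, 6, 3, 6, 6, 6, 6] (2 distinct), len 8
Longest length with ≤2 distinct: 8.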